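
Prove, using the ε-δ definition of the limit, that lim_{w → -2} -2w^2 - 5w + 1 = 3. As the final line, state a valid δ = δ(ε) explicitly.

δ = min(1, ε/7)

Let ε > 0. We want δ > 0 such that 0 < |w + 2| < δ implies |(-2w^2 - 5w + 1) − 3| < ε.
(-2w^2 - 5w + 1) − 3 = -2w^2 - 5w - 2 = (w + 2)(-2w - 1).
So |(-2w^2 - 5w + 1) − 3| = |w + 2|·|-2w - 1|.
Require δ ≤ 1. Then |w + 2| < 1 gives |w| < 3, and by the triangle inequality |-2w - 1| ≤ 2·3 + 1 = 7.
Hence |(-2w^2 - 5w + 1) − 3| ≤ 7|w + 2| < ε provided |w + 2| < ε/7.
Take δ = min(1, ε/7). Then 0 < |w + 2| < δ gives both |w + 2| < 1 and |w + 2| < ε/7, so |(-2w^2 - 5w + 1) − 3| < ε.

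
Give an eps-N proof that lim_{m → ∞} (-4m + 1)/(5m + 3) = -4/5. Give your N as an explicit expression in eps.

N = (17/25)/eps

Suppose eps > 0. For m ≥ 1, |(-4m + 1)/(5m + 3) + 4/5| = |17|/(5(5m + 3)) = 17/(5(5m + 3)).
Since 5m + 3 ≥ 5m for m ≥ 1, this is ≤ 17/(5·5m) = (17/25)/m.
So |(-4m + 1)/(5m + 3) + 4/5| < eps whenever m > (17/25)/eps.
Take N = (17/25)/eps. If m > N then |(-4m + 1)/(5m + 3) + 4/5| ≤ (17/25)/m < eps.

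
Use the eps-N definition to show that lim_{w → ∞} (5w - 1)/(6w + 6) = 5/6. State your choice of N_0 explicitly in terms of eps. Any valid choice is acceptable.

N_0 = 1/eps

Suppose eps > 0. We seek N_0 > 0 such that w > N_0 implies |(5w - 1)/(6w + 6) − (5/6)| < eps.
(5w - 1)/(6w + 6) − (5/6) = (6(5w - 1) − 5(6w + 6)) / (6(6w + 6)) = -36/(6(6w + 6)).
For w > 0 we have 6w + 6 > 6w, so |(5w - 1)/(6w + 6) − (5/6)| = 36/(6(6w + 6)) < 36/(6·6w) = 1/w.
Thus |(5w - 1)/(6w + 6) − (5/6)| < eps whenever w > 1/eps.
Take N_0 = 1/eps. If w > N_0 then |(5w - 1)/(6w + 6) − (5/6)| < 1/w < eps.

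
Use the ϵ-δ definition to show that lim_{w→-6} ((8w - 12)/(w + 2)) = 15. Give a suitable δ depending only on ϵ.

δ = min(2, (2/7)ϵ)

Let ϵ > 0 be given. We want δ > 0 with 0 < |w + 6| < δ ⇒ |(8w - 12)/(w + 2) − 15| < ϵ.
Combining over a common denominator, (8w - 12)/(w + 2) − 15 = [(8w - 12)·(-4) − (-60)·(w + 2)] / [(-4)·(w + 2)] = 28(w + 6) / ((-4)(w + 2)).
So |(8w - 12)/(w + 2) − 15| = 28|w + 6| / (4·|w + 2|).
Restrict δ ≤ 2. Then |w + 6| < 2 gives |w + 2| = |(w + 6) + (-4)| ≥ 4 − 2 = 2.
Hence |(8w - 12)/(w + 2) − 15| < 28|w + 6|/(4·2) = (7/2)|w + 6|, which is < ϵ once |w + 6| < (2/7)ϵ.
Take δ = min(2, (2/7)ϵ). Then 0 < |w + 6| < δ forces both bounds, so |(8w - 12)/(w + 2) − 15| < ϵ.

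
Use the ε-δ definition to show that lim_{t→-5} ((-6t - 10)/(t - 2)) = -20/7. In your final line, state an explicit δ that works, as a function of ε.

Suppose ε > 0. We want δ > 0 with 0 < |t + 5| < δ ⇒ |(-6t - 10)/(t - 2) + 20/7| < ε.
Combining over a common denominator, (-6t - 10)/(t - 2) + 20/7 = [(-6t - 10)·(-7) − 20·(t - 2)] / [(-7)·(t - 2)] = 22(t + 5) / ((-7)(t - 2)).
So |(-6t - 10)/(t - 2) + 20/7| = 22|t + 5| / (7·|t − 2|).
Restrict δ ≤ 7/2. Then |t + 5| < 7/2 gives |t − 2| = |(t + 5) + (-7)| ≥ 7 − 7/2 = 7/2.
Hence |(-6t - 10)/(t - 2) + 20/7| < 22|t + 5|/(7·(7/2)) = (44/49)|t + 5|, which is < ε once |t + 5| < (49/44)ε.
Take δ = min(7/2, (49/44)ε). Then 0 < |t + 5| < δ forces both bounds, so |(-6t - 10)/(t - 2) + 20/7| < ε.

δ = min(7/2, (49/44)ε)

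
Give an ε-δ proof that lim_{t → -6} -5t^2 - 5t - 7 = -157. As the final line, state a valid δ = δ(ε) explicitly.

δ = min(2, ε/65)

Let ε > 0. We want δ > 0 such that 0 < |t + 6| < δ implies |(-5t^2 - 5t - 7) + 157| < ε.
(-5t^2 - 5t - 7) + 157 = -5t^2 - 5t + 150 = (t + 6)(-5t + 25).
So |(-5t^2 - 5t - 7) + 157| = |t + 6|·|-5t + 25|.
Require δ ≤ 2. Then |t + 6| < 2 gives |t| < 8, and by the triangle inequality |-5t + 25| ≤ 5·8 + 25 = 65.
Hence |(-5t^2 - 5t - 7) + 157| ≤ 65|t + 6| < ε provided |t + 6| < ε/65.
Choosing δ = min(2, ε/65) ensures both conditions, hence |(-5t^2 - 5t - 7) + 157| < ε.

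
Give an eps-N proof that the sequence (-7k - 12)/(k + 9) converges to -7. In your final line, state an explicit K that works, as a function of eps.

K = 51/eps

Fix eps > 0. For k ≥ 1, |(-7k - 12)/(k + 9) + 7| = |51|/((k + 9)) = 51/((k + 9)).
Since k + 9 ≥ k for k ≥ 1, this is ≤ 51/(k) = 51/k.
So |(-7k - 12)/(k + 9) + 7| < eps whenever k > 51/eps.
Take K = 51/eps. If k > K then |(-7k - 12)/(k + 9) + 7| ≤ 51/k < eps.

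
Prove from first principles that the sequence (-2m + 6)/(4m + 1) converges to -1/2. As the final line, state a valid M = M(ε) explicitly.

Let ε > 0. For m ≥ 1, |(-2m + 6)/(4m + 1) + 1/2| = |26|/(4(4m + 1)) = 26/(4(4m + 1)).
Since 4m + 1 ≥ 4m for m ≥ 1, this is ≤ 26/(4·4m) = (13/8)/m.
So |(-2m + 6)/(4m + 1) + 1/2| < ε whenever m > (13/8)/ε.
Take M = (13/8)/ε. If m > M then |(-2m + 6)/(4m + 1) + 1/2| ≤ (13/8)/m < ε.

M = (13/8)/ε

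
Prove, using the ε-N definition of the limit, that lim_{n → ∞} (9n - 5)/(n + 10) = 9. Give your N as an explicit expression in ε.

Let ε > 0 be given. For n ≥ 1, |(9n - 5)/(n + 10) − 9| = |-95|/((n + 10)) = 95/((n + 10)).
Since n + 10 ≥ n for n ≥ 1, this is ≤ 95/(n) = 95/n.
So |(9n - 5)/(n + 10) − 9| < ε whenever n > 95/ε.
Take N = 95/ε. If n > N then |(9n - 5)/(n + 10) − 9| ≤ 95/n < ε.

N = 95/ε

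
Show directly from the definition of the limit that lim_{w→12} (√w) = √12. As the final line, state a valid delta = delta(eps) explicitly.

Let eps > 0. We want delta > 0 such that 0 < |w − 12| < delta implies |√w − √12| < eps.
Multiplying by the conjugate, |√w − √12| = |w − 12|/(√w + √12).
Restrict delta ≤ 12 so that |w − 12| < 12 forces w > 0, and then √w + √12 > √12.
Hence |√w − √12| < |w − 12|/√12, which is < eps once |w − 12| < √12·eps.
Take delta = min(12, √12·eps). If 0 < |w − 12| < delta then w > 0 and |√w − √12| < |w − 12|/√12 < eps.

delta = min(12, √12·eps)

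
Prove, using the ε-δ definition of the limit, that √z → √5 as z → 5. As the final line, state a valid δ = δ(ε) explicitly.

Suppose ε > 0. We want δ > 0 such that 0 < |z − 5| < δ implies |√z − √5| < ε.
Multiplying by the conjugate, |√z − √5| = |z − 5|/(√z + √5).
Restrict δ ≤ 5 so that |z − 5| < 5 forces z > 0, and then √z + √5 > √5.
Hence |√z − √5| < |z − 5|/√5, which is < ε once |z − 5| < √5·ε.
Take δ = min(5, √5·ε). If 0 < |z − 5| < δ then z > 0 and |√z − √5| < |z − 5|/√5 < ε.

δ = min(5, √5·ε)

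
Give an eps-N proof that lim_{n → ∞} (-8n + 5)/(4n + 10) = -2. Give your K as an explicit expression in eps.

K = (25/4)/eps

Let eps > 0. For n ≥ 1, |(-8n + 5)/(4n + 10) + 2| = |100|/(4(4n + 10)) = 100/(4(4n + 10)).
Since 4n + 10 ≥ 4n for n ≥ 1, this is ≤ 100/(4·4n) = (25/4)/n.
So |(-8n + 5)/(4n + 10) + 2| < eps whenever n > (25/4)/eps.
Take K = (25/4)/eps. If n > K then |(-8n + 5)/(4n + 10) + 2| ≤ (25/4)/n < eps.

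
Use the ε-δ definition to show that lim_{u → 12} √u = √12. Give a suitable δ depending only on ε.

Let ε > 0. We want δ > 0 such that 0 < |u − 12| < δ implies |√u − √12| < ε.
Multiplying by the conjugate, |√u − √12| = |u − 12|/(√u + √12).
Restrict δ ≤ 12 so that |u − 12| < 12 forces u > 0, and then √u + √12 > √12.
Hence |√u − √12| < |u − 12|/√12, which is < ε once |u − 12| < √12·ε.
Take δ = min(12, √12·ε). If 0 < |u − 12| < δ then u > 0 and |√u − √12| < |u − 12|/√12 < ε.

δ = min(12, √12·ε)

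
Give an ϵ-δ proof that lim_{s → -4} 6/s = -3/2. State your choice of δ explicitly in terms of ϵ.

Let ϵ > 0. We seek δ > 0 such that 0 < |s + 4| < δ implies |6/s + 3/2| < ϵ.
|6/s + 3/2| = 6·|-4 − s|/(4·|s|) = 6|s + 4|/(4|s|).
Restrict δ ≤ 2. Then |s + 4| < 2 gives |s| > 2, so 4|s| > 8.
Then |6/s + 3/2| < 6|s + 4|/8, which is < ϵ when |s + 4| < (4/3)ϵ.
Take δ = min(2, (4/3)ϵ). Then 0 < |s + 4| < δ gives both |s + 4| < 2 and |s + 4| < (4/3)ϵ, so |6/s + 3/2| < ϵ.

δ = min(2, (4/3)ϵ)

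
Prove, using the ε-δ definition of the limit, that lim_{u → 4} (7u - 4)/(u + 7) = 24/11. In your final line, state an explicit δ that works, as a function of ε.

Suppose ε > 0. We want δ > 0 with 0 < |u − 4| < δ ⇒ |(7u - 4)/(u + 7) − (24/11)| < ε.
Combining over a common denominator, (7u - 4)/(u + 7) − (24/11) = [(7u - 4)·11 − 24·(u + 7)] / [11·(u + 7)] = 53(u − 4) / (11(u + 7)).
So |(7u - 4)/(u + 7) − (24/11)| = 53|u − 4| / (11·|u + 7|).
Require δ ≤ 11/2, so |u + 7| ≥ |11| − |u − 4| > 11 − 11/2 = 11/2.
Hence |(7u - 4)/(u + 7) − (24/11)| < 53|u − 4|/(11·(11/2)) = (106/121)|u − 4|, which is < ε once |u − 4| < (121/106)ε.
Take δ = min(11/2, (121/106)ε). Then 0 < |u − 4| < δ forces both bounds, so |(7u - 4)/(u + 7) − (24/11)| < ε.

δ = min(11/2, (121/106)ε)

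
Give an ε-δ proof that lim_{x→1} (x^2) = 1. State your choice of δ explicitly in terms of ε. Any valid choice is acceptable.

δ = min(1, ε/3)

Suppose ε > 0. We seek δ > 0 with 0 < |x − 1| < δ ⇒ |x^2 − 1| < ε.
Factor: x^2 − 1 = (x − 1)(x + 1), so |x^2 − 1| = |x − 1|·|x + 1|.
Restrict δ ≤ 1. Then |x − 1| < 1 gives |x| < 2, so by the triangle inequality |x + 1| ≤ 2 + 1 = 3.
Hence |x^2 − 1| ≤ 3|x − 1|, which is < ε once |x − 1| < ε/3.
Take δ = min(1, ε/3). If 0 < |x − 1| < δ then both bounds hold and |x^2 − 1| ≤ 3|x − 1| < 3·(ε/3) = ε.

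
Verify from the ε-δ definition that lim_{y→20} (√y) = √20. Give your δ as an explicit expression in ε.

δ = min(20, √20·ε)

Fix ε > 0. We want δ > 0 such that 0 < |y − 20| < δ implies |√y − √20| < ε.
Multiplying by the conjugate, |√y − √20| = |y − 20|/(√y + √20).
Restrict δ ≤ 20 so that |y − 20| < 20 forces y > 0, and then √y + √20 > √20.
Hence |√y − √20| < |y − 20|/√20, which is < ε once |y − 20| < √20·ε.
Take δ = min(20, √20·ε). If 0 < |y − 20| < δ then y > 0 and |√y − √20| < |y − 20|/√20 < ε.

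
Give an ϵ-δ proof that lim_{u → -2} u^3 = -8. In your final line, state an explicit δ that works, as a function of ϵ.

δ = min(2, ϵ/28)

Suppose ϵ > 0. We seek δ > 0 with 0 < |u + 2| < δ ⇒ |u^3 + 8| < ϵ.
Factor: u^3 + 8 = (u + 2)(u^2 - 2u + 4), so |u^3 + 8| = |u + 2|·|u^2 - 2u + 4|.
Restrict δ ≤ 2. Then |u + 2| < 2 gives |u| < 4, so by the triangle inequality |u^2 - 2u + 4| ≤ 4^2 + 2·4 + 4 = 28.
Hence |u^3 + 8| ≤ 28|u + 2|, which is < ϵ once |u + 2| < ϵ/28.
Take δ = min(2, ϵ/28). If 0 < |u + 2| < δ then both bounds hold and |u^3 + 8| ≤ 28|u + 2| < 28·(ϵ/28) = ϵ.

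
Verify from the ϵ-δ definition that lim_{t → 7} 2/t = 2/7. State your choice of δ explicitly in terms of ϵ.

δ = min(7/2, (49/4)ϵ)

Let ϵ > 0. We seek δ > 0 such that 0 < |t − 7| < δ implies |2/t − (2/7)| < ϵ.
|2/t − (2/7)| = 2·|7 − t|/(7·|t|) = 2|t − 7|/(7|t|).
Restrict δ ≤ 7/2. Then |t − 7| < 7/2 gives |t| > 7/2, so 7|t| > 49/2.
Then |2/t − (2/7)| < 2|t − 7|/(49/2), which is < ϵ when |t − 7| < (49/4)ϵ.
Take δ = min(7/2, (49/4)ϵ). Then 0 < |t − 7| < δ gives both |t − 7| < 7/2 and |t − 7| < (49/4)ϵ, so |2/t − (2/7)| < ϵ.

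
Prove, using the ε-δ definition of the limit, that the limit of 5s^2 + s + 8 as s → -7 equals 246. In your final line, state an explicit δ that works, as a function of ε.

Let ε > 0. We want δ > 0 such that 0 < |s + 7| < δ implies |(5s^2 + s + 8) − 246| < ε.
(5s^2 + s + 8) − 246 = 5s^2 + s - 238 = (s + 7)(5s - 34).
So |(5s^2 + s + 8) − 246| = |s + 7|·|5s - 34|.
Require δ ≤ 1. Then |s + 7| < 1 gives |s| < 8, and by the triangle inequality |5s - 34| ≤ 5·8 + 34 = 74.
Hence |(5s^2 + s + 8) − 246| ≤ 74|s + 7| < ε provided |s + 7| < ε/74.
Choosing δ = min(1, ε/74) ensures both conditions, hence |(5s^2 + s + 8) − 246| < ε.

δ = min(1, ε/74)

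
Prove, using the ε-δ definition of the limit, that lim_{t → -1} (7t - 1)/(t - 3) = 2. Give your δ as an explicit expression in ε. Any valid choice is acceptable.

Suppose ε > 0. We want δ > 0 with 0 < |t + 1| < δ ⇒ |(7t - 1)/(t - 3) − 2| < ε.
Combining over a common denominator, (7t - 1)/(t - 3) − 2 = [(7t - 1)·(-4) − (-8)·(t - 3)] / [(-4)·(t - 3)] = -20(t + 1) / ((-4)(t - 3)).
So |(7t - 1)/(t - 3) − 2| = 20|t + 1| / (4·|t − 3|).
Restrict δ ≤ 2. Then |t + 1| < 2 gives |t − 3| = |(t + 1) + (-4)| ≥ 4 − 2 = 2.
Hence |(7t - 1)/(t - 3) − 2| < 20|t + 1|/(4·2) = (5/2)|t + 1|, which is < ε once |t + 1| < (2/5)ε.
Take δ = min(2, (2/5)ε). Then 0 < |t + 1| < δ forces both bounds, so |(7t - 1)/(t - 3) − 2| < ε.

δ = min(2, (2/5)ε)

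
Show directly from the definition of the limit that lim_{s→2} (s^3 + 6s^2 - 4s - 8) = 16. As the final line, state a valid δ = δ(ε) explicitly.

Let ε > 0 be given. We want δ > 0 such that 0 < |s − 2| < δ implies |(s^3 + 6s^2 - 4s - 8) − 16| < ε.
(s^3 + 6s^2 - 4s - 8) − 16 = s^3 + 6s^2 - 4s - 24 = (s − 2)(s^2 + 8s + 12).
So |(s^3 + 6s^2 - 4s - 8) − 16| = |s − 2|·|s^2 + 8s + 12|.
Assume first that |s − 2| < 1, so |s| < 3. Then |s^2 + 8s + 12| ≤ 3^2 + 8·3 + 12 = 45.
Hence |(s^3 + 6s^2 - 4s - 8) − 16| ≤ 45|s − 2| < ε provided |s − 2| < ε/45.
Take δ = min(1, ε/45). Then 0 < |s − 2| < δ gives both |s − 2| < 1 and |s − 2| < ε/45, so |(s^3 + 6s^2 - 4s - 8) − 16| < ε.

δ = min(1, ε/45)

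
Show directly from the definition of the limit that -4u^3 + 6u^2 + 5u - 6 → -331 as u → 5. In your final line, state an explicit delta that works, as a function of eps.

delta = min(1, eps/293)

Fix eps > 0. We want delta > 0 such that 0 < |u − 5| < delta implies |(-4u^3 + 6u^2 + 5u - 6) + 331| < eps.
(-4u^3 + 6u^2 + 5u - 6) + 331 = -4u^3 + 6u^2 + 5u + 325 = (u − 5)(-4u^2 - 14u - 65).
So |(-4u^3 + 6u^2 + 5u - 6) + 331| = |u − 5|·|-4u^2 - 14u - 65|.
Assume first that |u − 5| < 1, so |u| < 6. Then |-4u^2 - 14u - 65| ≤ 4·6^2 + 14·6 + 65 = 293.
Hence |(-4u^3 + 6u^2 + 5u - 6) + 331| ≤ 293|u − 5| < eps provided |u − 5| < eps/293.
Choosing delta = min(1, eps/293) ensures both conditions, hence |(-4u^3 + 6u^2 + 5u - 6) + 331| < eps.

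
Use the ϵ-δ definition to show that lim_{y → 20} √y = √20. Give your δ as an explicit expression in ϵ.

δ = min(20, √20·ϵ)

Let ϵ > 0 be given. We want δ > 0 such that 0 < |y − 20| < δ implies |√y − √20| < ϵ.
Rationalise: √y − √20 = (y − 20)/(√y + √20), so |√y − √20| = |y − 20|/(√y + √20).
Restrict δ ≤ 20 so that |y − 20| < 20 forces y > 0, and then √y + √20 > √20.
Hence |√y − √20| < |y − 20|/√20, which is < ϵ once |y − 20| < √20·ϵ.
Take δ = min(20, √20·ϵ). If 0 < |y − 20| < δ then y > 0 and |√y − √20| < |y − 20|/√20 < ϵ.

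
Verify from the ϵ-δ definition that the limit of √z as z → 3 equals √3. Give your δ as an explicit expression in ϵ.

Let ϵ > 0. We want δ > 0 such that 0 < |z − 3| < δ implies |√z − √3| < ϵ.
Multiplying by the conjugate, |√z − √3| = |z − 3|/(√z + √3).
Restrict δ ≤ 3 so that |z − 3| < 3 forces z > 0, and then √z + √3 > √3.
Hence |√z − √3| < |z − 3|/√3, which is < ϵ once |z − 3| < √3·ϵ.
Take δ = min(3, √3·ϵ). If 0 < |z − 3| < δ then z > 0 and |√z − √3| < |z − 3|/√3 < ϵ.

δ = min(3, √3·ϵ)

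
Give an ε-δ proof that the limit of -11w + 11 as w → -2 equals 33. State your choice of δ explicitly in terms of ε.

δ = ε/11

Let ε > 0. We need δ > 0 so that 0 < |w + 2| < δ implies |(-11w + 11) − 33| < ε.
Since (-11w + 11) − 33 = -11(w + 2), we have |(-11w + 11) − 33| = 11|w + 2|.
So 11|w + 2| < ε exactly when |w + 2| < ε/11.
Take δ = ε/11. If 0 < |w + 2| < δ then |(-11w + 11) − 33| = 11|w + 2| < 11·(ε/11) = ε.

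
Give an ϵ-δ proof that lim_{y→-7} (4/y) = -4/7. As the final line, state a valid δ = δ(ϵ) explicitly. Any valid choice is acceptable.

Let ϵ > 0. We seek δ > 0 such that 0 < |y + 7| < δ implies |4/y + 4/7| < ϵ.
|4/y + 4/7| = 4·|-7 − y|/(7·|y|) = 4|y + 7|/(7|y|).
Restrict δ ≤ 7/2. Then |y + 7| < 7/2 gives |y| > 7/2, so 7|y| > 49/2.
Then |4/y + 4/7| < 4|y + 7|/(49/2), which is < ϵ when |y + 7| < (49/8)ϵ.
Take δ = min(7/2, (49/8)ϵ). Then 0 < |y + 7| < δ gives both |y + 7| < 7/2 and |y + 7| < (49/8)ϵ, so |4/y + 4/7| < ϵ.

δ = min(7/2, (49/8)ϵ)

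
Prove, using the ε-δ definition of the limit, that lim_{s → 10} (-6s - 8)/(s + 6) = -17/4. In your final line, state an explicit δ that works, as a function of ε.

δ = min(8, (32/7)ε)

Suppose ε > 0. We want δ > 0 with 0 < |s − 10| < δ ⇒ |(-6s - 8)/(s + 6) + 17/4| < ε.
Combining over a common denominator, (-6s - 8)/(s + 6) + 17/4 = [(-6s - 8)·16 − (-68)·(s + 6)] / [16·(s + 6)] = -28(s − 10) / (16(s + 6)).
So |(-6s - 8)/(s + 6) + 17/4| = 28|s − 10| / (16·|s + 6|).
Require δ ≤ 8, so |s + 6| ≥ |16| − |s − 10| > 16 − 8 = 8.
Hence |(-6s - 8)/(s + 6) + 17/4| < 28|s − 10|/(16·8) = (7/32)|s − 10|, which is < ε once |s − 10| < (32/7)ε.
Take δ = min(8, (32/7)ε). Then 0 < |s − 10| < δ forces both bounds, so |(-6s - 8)/(s + 6) + 17/4| < ε.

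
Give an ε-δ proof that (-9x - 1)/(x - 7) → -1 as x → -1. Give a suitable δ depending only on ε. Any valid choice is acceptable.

δ = min(4, (1/2)ε)

Fix ε > 0. We want δ > 0 with 0 < |x + 1| < δ ⇒ |(-9x - 1)/(x - 7) + 1| < ε.
Combining over a common denominator, (-9x - 1)/(x - 7) + 1 = [(-9x - 1)·(-8) − 8·(x - 7)] / [(-8)·(x - 7)] = 64(x + 1) / ((-8)(x - 7)).
So |(-9x - 1)/(x - 7) + 1| = 64|x + 1| / (8·|x − 7|).
Require δ ≤ 4, so |x − 7| ≥ |-8| − |x + 1| > 8 − 4 = 4.
Hence |(-9x - 1)/(x - 7) + 1| < 64|x + 1|/(8·4) = 2|x + 1|, which is < ε once |x + 1| < (1/2)ε.
Take δ = min(4, (1/2)ε). Then 0 < |x + 1| < δ forces both bounds, so |(-9x - 1)/(x - 7) + 1| < ε.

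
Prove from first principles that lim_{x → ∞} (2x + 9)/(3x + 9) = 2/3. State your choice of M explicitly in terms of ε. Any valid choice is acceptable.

M = 1/ε

Let ε > 0 be given. We seek M > 0 such that x > M implies |(2x + 9)/(3x + 9) − (2/3)| < ε.
(2x + 9)/(3x + 9) − (2/3) = (3(2x + 9) − 2(3x + 9)) / (3(3x + 9)) = 9/(3(3x + 9)).
For x > 0 we have 3x + 9 > 3x, so |(2x + 9)/(3x + 9) − (2/3)| = 9/(3(3x + 9)) < 9/(3·3x) = 1/x.
Thus |(2x + 9)/(3x + 9) − (2/3)| < ε whenever x > 1/ε.
Take M = 1/ε. If x > M then |(2x + 9)/(3x + 9) − (2/3)| < 1/x < ε.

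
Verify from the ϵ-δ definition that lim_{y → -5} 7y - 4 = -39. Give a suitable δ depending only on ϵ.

Let ϵ > 0 be given. We need δ > 0 so that 0 < |y + 5| < δ implies |(7y - 4) + 39| < ϵ.
Since (7y - 4) + 39 = 7(y + 5), we have |(7y - 4) + 39| = 7|y + 5|.
Thus it suffices that |y + 5| < ϵ/7.
Take δ = ϵ/7. If 0 < |y + 5| < δ then |(7y - 4) + 39| = 7|y + 5| < 7·(ϵ/7) = ϵ.

δ = ϵ/7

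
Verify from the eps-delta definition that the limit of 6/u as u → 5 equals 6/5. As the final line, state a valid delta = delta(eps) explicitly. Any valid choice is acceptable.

Let eps > 0. We seek delta > 0 such that 0 < |u − 5| < delta implies |6/u − (6/5)| < eps.
|6/u − (6/5)| = 6·|5 − u|/(5·|u|) = 6|u − 5|/(5|u|).
Require delta ≤ 5/2 so that |u| > 5 − 5/2 = 5/2, hence 5|u| > 25/2.
Then |6/u − (6/5)| < 6|u − 5|/(25/2), which is < eps when |u − 5| < (25/12)eps.
Take delta = min(5/2, (25/12)eps). Then 0 < |u − 5| < delta gives both |u − 5| < 5/2 and |u − 5| < (25/12)eps, so |6/u − (6/5)| < eps.

delta = min(5/2, (25/12)eps)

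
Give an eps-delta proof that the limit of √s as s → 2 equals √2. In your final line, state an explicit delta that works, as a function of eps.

delta = min(2, √2·eps)

Let eps > 0. We want delta > 0 such that 0 < |s − 2| < delta implies |√s − √2| < eps.
Multiplying by the conjugate, |√s − √2| = |s − 2|/(√s + √2).
Restrict delta ≤ 2 so that |s − 2| < 2 forces s > 0, and then √s + √2 > √2.
Hence |√s − √2| < |s − 2|/√2, which is < eps once |s − 2| < √2·eps.
Take delta = min(2, √2·eps). If 0 < |s − 2| < delta then s > 0 and |√s − √2| < |s − 2|/√2 < eps.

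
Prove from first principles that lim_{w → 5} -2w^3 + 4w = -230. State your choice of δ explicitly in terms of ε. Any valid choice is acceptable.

δ = min(1, ε/178)

Let ε > 0. We want δ > 0 such that 0 < |w − 5| < δ implies |(-2w^3 + 4w) + 230| < ε.
(-2w^3 + 4w) + 230 = -2w^3 + 4w + 230 = (w − 5)(-2w^2 - 10w - 46).
So |(-2w^3 + 4w) + 230| = |w − 5|·|-2w^2 - 10w - 46|.
Require δ ≤ 1. Then |w − 5| < 1 gives |w| < 6, and by the triangle inequality |-2w^2 - 10w - 46| ≤ 2·6^2 + 10·6 + 46 = 178.
Hence |(-2w^3 + 4w) + 230| ≤ 178|w − 5| < ε provided |w − 5| < ε/178.
Take δ = min(1, ε/178). Then 0 < |w − 5| < δ gives both |w − 5| < 1 and |w − 5| < ε/178, so |(-2w^3 + 4w) + 230| < ε.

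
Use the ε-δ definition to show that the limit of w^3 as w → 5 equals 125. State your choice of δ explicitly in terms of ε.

Let ε > 0 be given. We seek δ > 0 with 0 < |w − 5| < δ ⇒ |w^3 − 125| < ε.
Factor: w^3 − 125 = (w − 5)(w^2 + 5w + 25), so |w^3 − 125| = |w − 5|·|w^2 + 5w + 25|.
Restrict δ ≤ 1. Then |w − 5| < 1 gives |w| < 6, so by the triangle inequality |w^2 + 5w + 25| ≤ 6^2 + 5·6 + 25 = 91.
Hence |w^3 − 125| ≤ 91|w − 5|, which is < ε once |w − 5| < ε/91.
Take δ = min(1, ε/91). If 0 < |w − 5| < δ then both bounds hold and |w^3 − 125| ≤ 91|w − 5| < 91·(ε/91) = ε.

δ = min(1, ε/91)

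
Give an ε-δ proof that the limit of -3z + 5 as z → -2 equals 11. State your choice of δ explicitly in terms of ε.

Fix ε > 0. We need δ > 0 so that 0 < |z + 2| < δ implies |(-3z + 5) − 11| < ε.
Since (-3z + 5) − 11 = -3(z + 2), we have |(-3z + 5) − 11| = 3|z + 2|.
Thus it suffices that |z + 2| < ε/3.
Choosing δ = ε/3 gives |(-3z + 5) − 11| = 3|z + 2| < ε whenever |z + 2| < δ.

δ = ε/3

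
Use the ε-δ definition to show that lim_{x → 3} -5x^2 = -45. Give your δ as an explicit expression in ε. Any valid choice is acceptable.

Let ε > 0 be given. We want δ > 0 such that 0 < |x − 3| < δ implies |(-5x^2) + 45| < ε.
(-5x^2) + 45 = -5x^2 + 45 = (x − 3)(-5x - 15).
So |(-5x^2) + 45| = |x − 3|·|-5x - 15|.
Assume first that |x − 3| < 2, so |x| < 5. Then |-5x - 15| ≤ 5·5 + 15 = 40.
Hence |(-5x^2) + 45| ≤ 40|x − 3| < ε provided |x − 3| < ε/40.
Take δ = min(2, ε/40). Then 0 < |x − 3| < δ gives both |x − 3| < 2 and |x − 3| < ε/40, so |(-5x^2) + 45| < ε.

δ = min(2, ε/40)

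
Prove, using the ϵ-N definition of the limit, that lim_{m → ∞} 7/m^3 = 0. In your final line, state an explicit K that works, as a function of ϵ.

Suppose ϵ > 0. For m ≥ 1, |7/m^3 − 0| = 7/m^3.
7/m^3 < ϵ ⇔ m^3 > 7/ϵ ⇔ m > (7/ϵ)^{1/3}.
Take K = (7/ϵ)^{1/3}. Then m > K implies 7/m^3 < ϵ.

K = (7/ϵ)^{1/3}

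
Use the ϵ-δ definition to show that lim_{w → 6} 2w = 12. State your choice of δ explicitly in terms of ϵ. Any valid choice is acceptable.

Let ϵ > 0. We need δ > 0 so that 0 < |w − 6| < δ implies |(2w) − 12| < ϵ.
|(2w) − 12| = |2w - 12| = 2|w − 6|.
So 2|w − 6| < ϵ exactly when |w − 6| < ϵ/2.
Choosing δ = ϵ/2 gives |(2w) − 12| = 2|w − 6| < ϵ whenever |w − 6| < δ.

δ = ϵ/2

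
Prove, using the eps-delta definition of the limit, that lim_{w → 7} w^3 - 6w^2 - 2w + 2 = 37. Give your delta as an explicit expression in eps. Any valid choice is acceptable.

Suppose eps > 0. We want delta > 0 such that 0 < |w − 7| < delta implies |(w^3 - 6w^2 - 2w + 2) − 37| < eps.
(w^3 - 6w^2 - 2w + 2) − 37 = w^3 - 6w^2 - 2w - 35 = (w − 7)(w^2 + w + 5).
So |(w^3 - 6w^2 - 2w + 2) − 37| = |w − 7|·|w^2 + w + 5|.
Require delta ≤ 2. Then |w − 7| < 2 gives |w| < 9, and by the triangle inequality |w^2 + w + 5| ≤ 9^2 + 9 + 5 = 95.
Hence |(w^3 - 6w^2 - 2w + 2) − 37| ≤ 95|w − 7| < eps provided |w − 7| < eps/95.
Take delta = min(2, eps/95). Then 0 < |w − 7| < delta gives both |w − 7| < 2 and |w − 7| < eps/95, so |(w^3 - 6w^2 - 2w + 2) − 37| < eps.

delta = min(2, eps/95)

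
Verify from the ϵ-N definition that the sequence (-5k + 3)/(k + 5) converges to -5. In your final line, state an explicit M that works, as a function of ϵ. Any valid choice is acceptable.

M = 28/ϵ

Let ϵ > 0 be given. For k ≥ 1, |(-5k + 3)/(k + 5) + 5| = |28|/((k + 5)) = 28/((k + 5)).
Since k + 5 ≥ k for k ≥ 1, this is ≤ 28/(k) = 28/k.
So |(-5k + 3)/(k + 5) + 5| < ϵ whenever k > 28/ϵ.
Take M = 28/ϵ. If k > M then |(-5k + 3)/(k + 5) + 5| ≤ 28/k < ϵ.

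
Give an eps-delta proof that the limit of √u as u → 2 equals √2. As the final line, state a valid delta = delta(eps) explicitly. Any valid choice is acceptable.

Fix eps > 0. We want delta > 0 such that 0 < |u − 2| < delta implies |√u − √2| < eps.
Multiplying by the conjugate, |√u − √2| = |u − 2|/(√u + √2).
Restrict delta ≤ 2 so that |u − 2| < 2 forces u > 0, and then √u + √2 > √2.
Hence |√u − √2| < |u − 2|/√2, which is < eps once |u − 2| < √2·eps.
Take delta = min(2, √2·eps). If 0 < |u − 2| < delta then u > 0 and |√u − √2| < |u − 2|/√2 < eps.

delta = min(2, √2·eps)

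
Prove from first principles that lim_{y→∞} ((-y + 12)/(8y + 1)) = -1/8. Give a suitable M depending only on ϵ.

M = (97/64)/ϵ

Let ϵ > 0 be given. We seek M > 0 such that y > M implies |(-y + 12)/(8y + 1) + 1/8| < ϵ.
(-y + 12)/(8y + 1) + 1/8 = (8(-y + 12) − (-1)(8y + 1)) / (8(8y + 1)) = 97/(8(8y + 1)).
For y > 0 we have 8y + 1 > 8y, so |(-y + 12)/(8y + 1) + 1/8| = 97/(8(8y + 1)) < 97/(8·8y) = (97/64)/y.
Thus |(-y + 12)/(8y + 1) + 1/8| < ϵ whenever y > (97/64)/ϵ.
Take M = (97/64)/ϵ. If y > M then |(-y + 12)/(8y + 1) + 1/8| < (97/64)/y < ϵ.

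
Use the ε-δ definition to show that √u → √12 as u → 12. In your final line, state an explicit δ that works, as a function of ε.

δ = min(12, √12·ε)

Fix ε > 0. We want δ > 0 such that 0 < |u − 12| < δ implies |√u − √12| < ε.
Rationalise: √u − √12 = (u − 12)/(√u + √12), so |√u − √12| = |u − 12|/(√u + √12).
Restrict δ ≤ 12 so that |u − 12| < 12 forces u > 0, and then √u + √12 > √12.
Hence |√u − √12| < |u − 12|/√12, which is < ε once |u − 12| < √12·ε.
Take δ = min(12, √12·ε). If 0 < |u − 12| < δ then u > 0 and |√u − √12| < |u − 12|/√12 < ε.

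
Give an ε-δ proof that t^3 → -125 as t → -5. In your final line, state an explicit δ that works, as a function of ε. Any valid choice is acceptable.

δ = min(1, ε/91)

Suppose ε > 0. We seek δ > 0 with 0 < |t + 5| < δ ⇒ |t^3 + 125| < ε.
Factor: t^3 + 125 = (t + 5)(t^2 - 5t + 25), so |t^3 + 125| = |t + 5|·|t^2 - 5t + 25|.
Restrict δ ≤ 1. Then |t + 5| < 1 gives |t| < 6, so by the triangle inequality |t^2 - 5t + 25| ≤ 6^2 + 5·6 + 25 = 91.
Hence |t^3 + 125| ≤ 91|t + 5|, which is < ε once |t + 5| < ε/91.
Take δ = min(1, ε/91). If 0 < |t + 5| < δ then both bounds hold and |t^3 + 125| ≤ 91|t + 5| < 91·(ε/91) = ε.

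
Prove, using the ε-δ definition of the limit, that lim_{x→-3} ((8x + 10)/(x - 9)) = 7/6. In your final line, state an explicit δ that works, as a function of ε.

Fix ε > 0. We want δ > 0 with 0 < |x + 3| < δ ⇒ |(8x + 10)/(x - 9) − (7/6)| < ε.
Combining over a common denominator, (8x + 10)/(x - 9) − (7/6) = [(8x + 10)·(-12) − (-14)·(x - 9)] / [(-12)·(x - 9)] = -82(x + 3) / ((-12)(x - 9)).
So |(8x + 10)/(x - 9) − (7/6)| = 82|x + 3| / (12·|x − 9|).
Require δ ≤ 6, so |x − 9| ≥ |-12| − |x + 3| > 12 − 6 = 6.
Hence |(8x + 10)/(x - 9) − (7/6)| < 82|x + 3|/(12·6) = (41/36)|x + 3|, which is < ε once |x + 3| < (36/41)ε.
Take δ = min(6, (36/41)ε). Then 0 < |x + 3| < δ forces both bounds, so |(8x + 10)/(x - 9) − (7/6)| < ε.

δ = min(6, (36/41)ε)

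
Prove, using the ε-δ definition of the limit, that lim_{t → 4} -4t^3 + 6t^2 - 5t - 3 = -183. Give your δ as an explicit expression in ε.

δ = min(2, ε/249)

Let ε > 0. We want δ > 0 such that 0 < |t − 4| < δ implies |(-4t^3 + 6t^2 - 5t - 3) + 183| < ε.
(-4t^3 + 6t^2 - 5t - 3) + 183 = -4t^3 + 6t^2 - 5t + 180 = (t − 4)(-4t^2 - 10t - 45).
So |(-4t^3 + 6t^2 - 5t - 3) + 183| = |t − 4|·|-4t^2 - 10t - 45|.
Require δ ≤ 2. Then |t − 4| < 2 gives |t| < 6, and by the triangle inequality |-4t^2 - 10t - 45| ≤ 4·6^2 + 10·6 + 45 = 249.
Hence |(-4t^3 + 6t^2 - 5t - 3) + 183| ≤ 249|t − 4| < ε provided |t − 4| < ε/249.
Take δ = min(2, ε/249). Then 0 < |t − 4| < δ gives both |t − 4| < 2 and |t − 4| < ε/249, so |(-4t^3 + 6t^2 - 5t - 3) + 183| < ε.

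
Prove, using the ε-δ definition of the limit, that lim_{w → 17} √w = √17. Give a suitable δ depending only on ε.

Fix ε > 0. We want δ > 0 such that 0 < |w − 17| < δ implies |√w − √17| < ε.
Multiplying by the conjugate, |√w − √17| = |w − 17|/(√w + √17).
Restrict δ ≤ 17 so that |w − 17| < 17 forces w > 0, and then √w + √17 > √17.
Hence |√w − √17| < |w − 17|/√17, which is < ε once |w − 17| < √17·ε.
Take δ = min(17, √17·ε). If 0 < |w − 17| < δ then w > 0 and |√w − √17| < |w − 17|/√17 < ε.

δ = min(17, √17·ε)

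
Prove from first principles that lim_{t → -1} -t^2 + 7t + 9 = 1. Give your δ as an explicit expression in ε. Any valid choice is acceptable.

Let ε > 0. We want δ > 0 such that 0 < |t + 1| < δ implies |(-t^2 + 7t + 9) − 1| < ε.
(-t^2 + 7t + 9) − 1 = -t^2 + 7t + 8 = (t + 1)(-t + 8).
So |(-t^2 + 7t + 9) − 1| = |t + 1|·|-t + 8|.
Assume first that |t + 1| < 1, so |t| < 2. Then |-t + 8| ≤ 2 + 8 = 10.
Hence |(-t^2 + 7t + 9) − 1| ≤ 10|t + 1| < ε provided |t + 1| < ε/10.
Take δ = min(1, ε/10). Then 0 < |t + 1| < δ gives both |t + 1| < 1 and |t + 1| < ε/10, so |(-t^2 + 7t + 9) − 1| < ε.

δ = min(1, ε/10)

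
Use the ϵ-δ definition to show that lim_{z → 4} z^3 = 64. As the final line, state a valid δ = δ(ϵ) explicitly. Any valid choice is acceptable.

Let ϵ > 0 be given. We seek δ > 0 with 0 < |z − 4| < δ ⇒ |z^3 − 64| < ϵ.
Factor: z^3 − 64 = (z − 4)(z^2 + 4z + 16), so |z^3 − 64| = |z − 4|·|z^2 + 4z + 16|.
Impose δ ≤ 1 so that |z| < 5; then |z^2 + 4z + 16| ≤ 61.
Hence |z^3 − 64| ≤ 61|z − 4|, which is < ϵ once |z − 4| < ϵ/61.
Take δ = min(1, ϵ/61). If 0 < |z − 4| < δ then both bounds hold and |z^3 − 64| ≤ 61|z − 4| < 61·(ϵ/61) = ϵ.

δ = min(1, ϵ/61)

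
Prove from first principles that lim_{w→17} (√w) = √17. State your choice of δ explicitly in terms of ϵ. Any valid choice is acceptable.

δ = min(17, √17·ϵ)

Let ϵ > 0 be given. We want δ > 0 such that 0 < |w − 17| < δ implies |√w − √17| < ϵ.
Rationalise: √w − √17 = (w − 17)/(√w + √17), so |√w − √17| = |w − 17|/(√w + √17).
Restrict δ ≤ 17 so that |w − 17| < 17 forces w > 0, and then √w + √17 > √17.
Hence |√w − √17| < |w − 17|/√17, which is < ϵ once |w − 17| < √17·ϵ.
Take δ = min(17, √17·ϵ). If 0 < |w − 17| < δ then w > 0 and |√w − √17| < |w − 17|/√17 < ϵ.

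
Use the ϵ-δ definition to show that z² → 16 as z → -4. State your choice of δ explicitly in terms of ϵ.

δ = min(1, ϵ/9)

Let ϵ > 0. We seek δ > 0 with 0 < |z + 4| < δ ⇒ |z² − 16| < ϵ.
Factor: z² − 16 = (z + 4)(z - 4), so |z² − 16| = |z + 4|·|z - 4|.
Impose δ ≤ 1 so that |z| < 5; then |z - 4| ≤ 9.
Hence |z² − 16| ≤ 9|z + 4|, which is < ϵ once |z + 4| < ϵ/9.
Take δ = min(1, ϵ/9). If 0 < |z + 4| < δ then both bounds hold and |z² − 16| ≤ 9|z + 4| < 9·(ϵ/9) = ϵ.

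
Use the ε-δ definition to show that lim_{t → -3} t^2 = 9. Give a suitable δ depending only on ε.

Suppose ε > 0. We seek δ > 0 with 0 < |t + 3| < δ ⇒ |t^2 − 9| < ε.
Factor: t^2 − 9 = (t + 3)(t - 3), so |t^2 − 9| = |t + 3|·|t - 3|.
Impose δ ≤ 1 so that |t| < 4; then |t - 3| ≤ 7.
Hence |t^2 − 9| ≤ 7|t + 3|, which is < ε once |t + 3| < ε/7.
Take δ = min(1, ε/7). If 0 < |t + 3| < δ then both bounds hold and |t^2 − 9| ≤ 7|t + 3| < 7·(ε/7) = ε.

δ = min(1, ε/7)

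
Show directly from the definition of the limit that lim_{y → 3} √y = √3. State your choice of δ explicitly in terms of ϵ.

Let ϵ > 0 be given. We want δ > 0 such that 0 < |y − 3| < δ implies |√y − √3| < ϵ.
Rationalise: √y − √3 = (y − 3)/(√y + √3), so |√y − √3| = |y − 3|/(√y + √3).
Restrict δ ≤ 3 so that |y − 3| < 3 forces y > 0, and then √y + √3 > √3.
Hence |√y − √3| < |y − 3|/√3, which is < ϵ once |y − 3| < √3·ϵ.
Take δ = min(3, √3·ϵ). If 0 < |y − 3| < δ then y > 0 and |√y − √3| < |y − 3|/√3 < ϵ.

δ = min(3, √3·ϵ)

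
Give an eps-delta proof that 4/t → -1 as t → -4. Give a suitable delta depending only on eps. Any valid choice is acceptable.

delta = min(2, 2eps)

Suppose eps > 0. We seek delta > 0 such that 0 < |t + 4| < delta implies |4/t + 1| < eps.
|4/t + 1| = 4·|-4 − t|/(4·|t|) = 4|t + 4|/(4|t|).
Restrict delta ≤ 2. Then |t + 4| < 2 gives |t| > 2, so 4|t| > 8.
Then |4/t + 1| < 4|t + 4|/8, which is < eps when |t + 4| < 2eps.
Take delta = min(2, 2eps). Then 0 < |t + 4| < delta gives both |t + 4| < 2 and |t + 4| < 2eps, so |4/t + 1| < eps.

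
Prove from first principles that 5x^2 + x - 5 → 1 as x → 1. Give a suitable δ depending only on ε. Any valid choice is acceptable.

δ = min(1, ε/16)

Let ε > 0. We want δ > 0 such that 0 < |x − 1| < δ implies |(5x^2 + x - 5) − 1| < ε.
(5x^2 + x - 5) − 1 = 5x^2 + x - 6 = (x − 1)(5x + 6).
So |(5x^2 + x - 5) − 1| = |x − 1|·|5x + 6|.
Assume first that |x − 1| < 1, so |x| < 2. Then |5x + 6| ≤ 5·2 + 6 = 16.
Hence |(5x^2 + x - 5) − 1| ≤ 16|x − 1| < ε provided |x − 1| < ε/16.
Take δ = min(1, ε/16). Then 0 < |x − 1| < δ gives both |x − 1| < 1 and |x − 1| < ε/16, so |(5x^2 + x - 5) − 1| < ε.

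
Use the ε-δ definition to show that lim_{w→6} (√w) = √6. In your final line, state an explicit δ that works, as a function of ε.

δ = min(6, √6·ε)

Let ε > 0 be given. We want δ > 0 such that 0 < |w − 6| < δ implies |√w − √6| < ε.
Multiplying by the conjugate, |√w − √6| = |w − 6|/(√w + √6).
Restrict δ ≤ 6 so that |w − 6| < 6 forces w > 0, and then √w + √6 > √6.
Hence |√w − √6| < |w − 6|/√6, which is < ε once |w − 6| < √6·ε.
Take δ = min(6, √6·ε). If 0 < |w − 6| < δ then w > 0 and |√w − √6| < |w − 6|/√6 < ε.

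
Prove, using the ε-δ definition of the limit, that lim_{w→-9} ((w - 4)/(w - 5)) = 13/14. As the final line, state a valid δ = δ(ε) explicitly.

Suppose ε > 0. We want δ > 0 with 0 < |w + 9| < δ ⇒ |(w - 4)/(w - 5) − (13/14)| < ε.
Combining over a common denominator, (w - 4)/(w - 5) − (13/14) = [(w - 4)·(-14) − (-13)·(w - 5)] / [(-14)·(w - 5)] = -1(w + 9) / ((-14)(w - 5)).
So |(w - 4)/(w - 5) − (13/14)| = |w + 9| / (14·|w − 5|).
Require δ ≤ 7, so |w − 5| ≥ |-14| − |w + 9| > 14 − 7 = 7.
Hence |(w - 4)/(w - 5) − (13/14)| < |w + 9|/(14·7) = (1/98)|w + 9|, which is < ε once |w + 9| < 98ε.
Take δ = min(7, 98ε). Then 0 < |w + 9| < δ forces both bounds, so |(w - 4)/(w - 5) − (13/14)| < ε.

δ = min(7, 98ε)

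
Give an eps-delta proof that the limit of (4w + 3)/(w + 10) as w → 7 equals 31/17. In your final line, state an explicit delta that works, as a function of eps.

delta = min(17/2, (289/74)eps)

Fix eps > 0. We want delta > 0 with 0 < |w − 7| < delta ⇒ |(4w + 3)/(w + 10) − (31/17)| < eps.
Combining over a common denominator, (4w + 3)/(w + 10) − (31/17) = [(4w + 3)·17 − 31·(w + 10)] / [17·(w + 10)] = 37(w − 7) / (17(w + 10)).
So |(4w + 3)/(w + 10) − (31/17)| = 37|w − 7| / (17·|w + 10|).
Require delta ≤ 17/2, so |w + 10| ≥ |17| − |w − 7| > 17 − 17/2 = 17/2.
Hence |(4w + 3)/(w + 10) − (31/17)| < 37|w − 7|/(17·(17/2)) = (74/289)|w − 7|, which is < eps once |w − 7| < (289/74)eps.
Take delta = min(17/2, (289/74)eps). Then 0 < |w − 7| < delta forces both bounds, so |(4w + 3)/(w + 10) − (31/17)| < eps.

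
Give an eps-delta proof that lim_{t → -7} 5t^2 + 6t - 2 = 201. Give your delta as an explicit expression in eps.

Let eps > 0 be given. We want delta > 0 such that 0 < |t + 7| < delta implies |(5t^2 + 6t - 2) − 201| < eps.
(5t^2 + 6t - 2) − 201 = 5t^2 + 6t - 203 = (t + 7)(5t - 29).
So |(5t^2 + 6t - 2) − 201| = |t + 7|·|5t - 29|.
Assume first that |t + 7| < 1, so |t| < 8. Then |5t - 29| ≤ 5·8 + 29 = 69.
Hence |(5t^2 + 6t - 2) − 201| ≤ 69|t + 7| < eps provided |t + 7| < eps/69.
Take delta = min(1, eps/69). Then 0 < |t + 7| < delta gives both |t + 7| < 1 and |t + 7| < eps/69, so |(5t^2 + 6t - 2) − 201| < eps.

delta = min(1, eps/69)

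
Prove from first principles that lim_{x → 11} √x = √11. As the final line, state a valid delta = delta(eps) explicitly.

delta = min(11, √11·eps)

Let eps > 0 be given. We want delta > 0 such that 0 < |x − 11| < delta implies |√x − √11| < eps.
Rationalise: √x − √11 = (x − 11)/(√x + √11), so |√x − √11| = |x − 11|/(√x + √11).
Restrict delta ≤ 11 so that |x − 11| < 11 forces x > 0, and then √x + √11 > √11.
Hence |√x − √11| < |x − 11|/√11, which is < eps once |x − 11| < √11·eps.
Take delta = min(11, √11·eps). If 0 < |x − 11| < delta then x > 0 and |√x − √11| < |x − 11|/√11 < eps.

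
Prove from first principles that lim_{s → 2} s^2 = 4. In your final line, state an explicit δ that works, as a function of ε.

δ = min(1, ε/5)

Let ε > 0 be given. We seek δ > 0 with 0 < |s − 2| < δ ⇒ |s^2 − 4| < ε.
Factor: s^2 − 4 = (s − 2)(s + 2), so |s^2 − 4| = |s − 2|·|s + 2|.
Impose δ ≤ 1 so that |s| < 3; then |s + 2| ≤ 5.
Hence |s^2 − 4| ≤ 5|s − 2|, which is < ε once |s − 2| < ε/5.
Take δ = min(1, ε/5). If 0 < |s − 2| < δ then both bounds hold and |s^2 − 4| ≤ 5|s − 2| < 5·(ε/5) = ε.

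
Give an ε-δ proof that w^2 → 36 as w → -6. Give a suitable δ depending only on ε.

Let ε > 0 be given. We seek δ > 0 with 0 < |w + 6| < δ ⇒ |w^2 − 36| < ε.
Factor: w^2 − 36 = (w + 6)(w - 6), so |w^2 − 36| = |w + 6|·|w - 6|.
Restrict δ ≤ 1. Then |w + 6| < 1 gives |w| < 7, so by the triangle inequality |w - 6| ≤ 7 + 6 = 13.
Hence |w^2 − 36| ≤ 13|w + 6|, which is < ε once |w + 6| < ε/13.
Take δ = min(1, ε/13). If 0 < |w + 6| < δ then both bounds hold and |w^2 − 36| ≤ 13|w + 6| < 13·(ε/13) = ε.

δ = min(1, ε/13)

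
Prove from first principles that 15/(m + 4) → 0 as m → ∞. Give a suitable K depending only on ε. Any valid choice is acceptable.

Suppose ε > 0. For m ≥ 1, |15/(m + 4) − 0| = 15/(m + 4) ≤ 15/m.
We need 15/m < ε, i.e. m > 15/ε.
Take K = 15/ε. If m > K then |15/(m + 4)| ≤ 15/m < ε.

K = 15/ε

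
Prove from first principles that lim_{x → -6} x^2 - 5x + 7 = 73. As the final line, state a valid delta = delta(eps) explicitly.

delta = min(2, eps/19)

Let eps > 0. We want delta > 0 such that 0 < |x + 6| < delta implies |(x^2 - 5x + 7) − 73| < eps.
(x^2 - 5x + 7) − 73 = x^2 - 5x - 66 = (x + 6)(x - 11).
So |(x^2 - 5x + 7) − 73| = |x + 6|·|x - 11|.
Assume first that |x + 6| < 2, so |x| < 8. Then |x - 11| ≤ 8 + 11 = 19.
Hence |(x^2 - 5x + 7) − 73| ≤ 19|x + 6| < eps provided |x + 6| < eps/19.
Choosing delta = min(2, eps/19) ensures both conditions, hence |(x^2 - 5x + 7) − 73| < eps.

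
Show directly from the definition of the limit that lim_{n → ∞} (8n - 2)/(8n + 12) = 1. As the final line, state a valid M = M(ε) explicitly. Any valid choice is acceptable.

Suppose ε > 0. For n ≥ 1, |(8n - 2)/(8n + 12) − 1| = |-112|/(8(8n + 12)) = 112/(8(8n + 12)).
Since 8n + 12 ≥ 8n for n ≥ 1, this is ≤ 112/(8·8n) = (7/4)/n.
So |(8n - 2)/(8n + 12) − 1| < ε whenever n > (7/4)/ε.
Take M = (7/4)/ε. If n > M then |(8n - 2)/(8n + 12) − 1| ≤ (7/4)/n < ε.

M = (7/4)/ε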